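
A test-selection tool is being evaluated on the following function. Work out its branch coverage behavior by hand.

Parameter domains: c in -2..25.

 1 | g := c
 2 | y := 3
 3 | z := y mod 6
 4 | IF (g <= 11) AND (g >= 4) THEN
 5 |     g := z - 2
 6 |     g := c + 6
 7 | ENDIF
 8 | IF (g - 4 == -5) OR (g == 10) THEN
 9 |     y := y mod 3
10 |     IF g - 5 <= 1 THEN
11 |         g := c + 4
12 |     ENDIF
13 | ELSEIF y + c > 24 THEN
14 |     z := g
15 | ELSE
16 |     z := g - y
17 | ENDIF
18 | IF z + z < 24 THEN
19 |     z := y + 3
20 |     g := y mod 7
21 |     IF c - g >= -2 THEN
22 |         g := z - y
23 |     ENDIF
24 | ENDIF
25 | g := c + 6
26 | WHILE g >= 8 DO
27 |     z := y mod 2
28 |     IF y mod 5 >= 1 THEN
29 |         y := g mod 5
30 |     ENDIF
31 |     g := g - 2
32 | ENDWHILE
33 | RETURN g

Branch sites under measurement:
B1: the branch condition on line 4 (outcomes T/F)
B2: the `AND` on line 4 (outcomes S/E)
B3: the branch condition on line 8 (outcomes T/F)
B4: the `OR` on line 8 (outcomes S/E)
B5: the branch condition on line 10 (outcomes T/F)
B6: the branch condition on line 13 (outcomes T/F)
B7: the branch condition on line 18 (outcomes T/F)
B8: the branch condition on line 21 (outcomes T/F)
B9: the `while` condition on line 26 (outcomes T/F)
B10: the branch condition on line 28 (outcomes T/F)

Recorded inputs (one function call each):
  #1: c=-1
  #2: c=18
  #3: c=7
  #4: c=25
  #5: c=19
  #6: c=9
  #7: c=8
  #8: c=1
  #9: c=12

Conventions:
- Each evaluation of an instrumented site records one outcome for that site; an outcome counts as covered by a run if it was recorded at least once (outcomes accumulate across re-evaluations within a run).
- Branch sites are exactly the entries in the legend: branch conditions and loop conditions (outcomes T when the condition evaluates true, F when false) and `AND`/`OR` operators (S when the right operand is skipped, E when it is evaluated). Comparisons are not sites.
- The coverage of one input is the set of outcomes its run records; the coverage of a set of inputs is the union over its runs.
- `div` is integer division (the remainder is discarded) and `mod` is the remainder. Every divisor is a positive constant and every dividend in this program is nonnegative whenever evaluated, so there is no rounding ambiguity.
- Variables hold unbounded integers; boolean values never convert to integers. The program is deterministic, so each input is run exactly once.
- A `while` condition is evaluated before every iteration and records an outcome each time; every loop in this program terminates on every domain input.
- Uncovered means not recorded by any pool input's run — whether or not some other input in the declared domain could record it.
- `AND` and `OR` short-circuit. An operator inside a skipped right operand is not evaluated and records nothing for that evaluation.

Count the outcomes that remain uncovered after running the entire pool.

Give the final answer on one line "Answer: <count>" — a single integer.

input #1 (c=-1): events B2->E, B1->F, B4->S, B3->T, B5->T, B7->T, B8->T, B9->F; covers B1=F, B2=E, B3=T, B4=S, B5=T, B7=T, B8=T, B9=F
input #2 (c=18): events B2->S, B1->F, B4->E, B3->F, B6->F, B7->F, B9->T, B10->T, B9->T, B10->T, B9->T, B10->T, B9->T, B10->F, ...; covers B1=F, B2=S, B3=F, B4=E, B6=F, B7=F, B9=T, B9=F, B10=T, B10=F
input #3 (c=7): events B2->E, B1->T, B4->E, B3->F, B6->F, B7->T, B8->T, B9->T, B10->T, B9->T, B10->T, B9->T, B10->T, B9->F; covers B1=T, B2=E, B3=F, B4=E, B6=F, B7=T, B8=T, B9=T, B9=F, B10=T
input #4 (c=25): events B2->S, B1->F, B4->E, B3->F, B6->T, B7->F, B9->T, B10->T, B9->T, B10->T, B9->T, B10->T, B9->T, B10->T, ...; covers B1=F, B2=S, B3=F, B4=E, B6=T, B7=F, B9=T, B9=F, B10=T, B10=F
input #5 (c=19): events B2->S, B1->F, B4->E, B3->F, B6->F, B7->F, B9->T, B10->T, B9->T, B10->F, B9->T, B10->F, B9->T, B10->F, ...; covers B1=F, B2=S, B3=F, B4=E, B6=F, B7=F, B9=T, B9=F, B10=T, B10=F
input #6 (c=9): events B2->E, B1->T, B4->E, B3->F, B6->F, B7->F, B9->T, B10->T, B9->T, B10->F, B9->T, B10->F, B9->T, B10->F, ...; covers B1=T, B2=E, B3=F, B4=E, B6=F, B7=F, B9=T, B9=F, B10=T, B10=F
input #7 (c=8): events B2->E, B1->T, B4->E, B3->F, B6->F, B7->T, B8->T, B9->T, B10->T, B9->T, B10->T, B9->T, B10->T, B9->T, ...; covers B1=T, B2=E, B3=F, B4=E, B6=F, B7=T, B8=T, B9=T, B9=F, B10=T, B10=F
input #8 (c=1): events B2->E, B1->F, B4->E, B3->F, B6->F, B7->T, B8->T, B9->F; covers B1=F, B2=E, B3=F, B4=E, B6=F, B7=T, B8=T, B9=F
input #9 (c=12): events B2->S, B1->F, B4->E, B3->F, B6->F, B7->T, B8->T, B9->T, B10->T, B9->T, B10->T, B9->T, B10->T, B9->T, ...; covers B1=F, B2=S, B3=F, B4=E, B6=F, B7=T, B8=T, B9=T, B9=F, B10=T, B10=F
union over the pool: B1=T, B1=F, B2=S, B2=E, B3=T, B3=F, B4=S, B4=E, B5=T, B6=T, B6=F, B7=T, B7=F, B8=T, B9=T, B9=F, B10=T, B10=F
uncovered (2 of 20): B5=F, B8=F

Answer: 2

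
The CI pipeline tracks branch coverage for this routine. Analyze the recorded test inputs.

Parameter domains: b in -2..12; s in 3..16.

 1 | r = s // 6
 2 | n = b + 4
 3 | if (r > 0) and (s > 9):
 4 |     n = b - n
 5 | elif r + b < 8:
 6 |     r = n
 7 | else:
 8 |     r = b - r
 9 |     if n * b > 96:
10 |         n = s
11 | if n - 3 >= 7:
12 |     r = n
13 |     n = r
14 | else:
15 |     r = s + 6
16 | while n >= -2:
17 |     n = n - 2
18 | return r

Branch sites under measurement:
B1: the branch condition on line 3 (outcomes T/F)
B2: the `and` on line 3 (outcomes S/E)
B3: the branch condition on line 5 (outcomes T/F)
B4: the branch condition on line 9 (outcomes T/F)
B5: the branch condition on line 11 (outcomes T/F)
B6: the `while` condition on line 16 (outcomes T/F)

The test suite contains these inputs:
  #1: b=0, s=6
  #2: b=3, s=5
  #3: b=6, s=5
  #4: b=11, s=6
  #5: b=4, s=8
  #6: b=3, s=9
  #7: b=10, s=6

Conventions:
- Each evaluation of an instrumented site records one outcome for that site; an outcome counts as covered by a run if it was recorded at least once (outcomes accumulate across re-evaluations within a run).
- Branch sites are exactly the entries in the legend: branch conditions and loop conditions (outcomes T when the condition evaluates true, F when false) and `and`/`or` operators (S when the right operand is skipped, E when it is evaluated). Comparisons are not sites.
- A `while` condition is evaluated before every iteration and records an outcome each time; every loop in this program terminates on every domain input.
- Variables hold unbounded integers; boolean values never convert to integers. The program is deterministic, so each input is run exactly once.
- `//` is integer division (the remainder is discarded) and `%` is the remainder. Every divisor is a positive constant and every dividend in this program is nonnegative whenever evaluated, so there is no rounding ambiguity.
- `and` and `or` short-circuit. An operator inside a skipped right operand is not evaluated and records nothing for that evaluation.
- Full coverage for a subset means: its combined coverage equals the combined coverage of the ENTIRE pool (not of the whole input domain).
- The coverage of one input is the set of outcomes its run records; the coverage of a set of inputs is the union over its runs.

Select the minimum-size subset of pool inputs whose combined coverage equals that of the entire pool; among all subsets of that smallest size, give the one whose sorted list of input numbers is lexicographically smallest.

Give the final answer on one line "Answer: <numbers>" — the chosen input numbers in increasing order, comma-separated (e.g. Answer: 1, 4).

run #1 (b=0, s=6) runs B2->E, B1->F, B3->T, B5->F, B6->T, B6->T, B6->T, B6->T, B6->F; records B1=F, B2=E, B3=T, B5=F, B6=T, B6=F
run #2 (b=3, s=5) runs B2->S, B1->F, B3->T, B5->F, B6->T, B6->T, B6->T, B6->T, B6->T, B6->F; records B1=F, B2=S, B3=T, B5=F, B6=T, B6=F
run #3 (b=6, s=5) runs B2->S, B1->F, B3->T, B5->T, B6->T, B6->T, B6->T, B6->T, B6->T, B6->T, B6->T, B6->F; records B1=F, B2=S, B3=T, B5=T, B6=T, B6=F
run #4 (b=11, s=6) runs B2->E, B1->F, B3->F, B4->T, B5->F, B6->T, B6->T, B6->T, B6->T, B6->T, B6->F; records B1=F, B2=E, B3=F, B4=T, B5=F, B6=T, B6=F
run #5 (b=4, s=8) runs B2->E, B1->F, B3->T, B5->F, B6->T, B6->T, B6->T, B6->T, B6->T, B6->T, B6->F; records B1=F, B2=E, B3=T, B5=F, B6=T, B6=F
run #6 (b=3, s=9) runs B2->E, B1->F, B3->T, B5->F, B6->T, B6->T, B6->T, B6->T, B6->T, B6->F; records B1=F, B2=E, B3=T, B5=F, B6=T, B6=F
run #7 (b=10, s=6) runs B2->E, B1->F, B3->F, B4->T, B5->F, B6->T, B6->T, B6->T, B6->T, B6->T, B6->F; records B1=F, B2=E, B3=F, B4=T, B5=F, B6=T, B6=F
the full pool covers 10 outcomes: B1=F, B2=S, B2=E, B3=T, B3=F, B4=T, B5=T, B5=F, B6=T, B6=F
checked all size-1 subsets: none covers 10 outcomes (max 7/10)
inputs {3, 4} (size 2) cover everything; no size-2 subset with a lexicographically smaller index list covers all 10

Answer: 3, 4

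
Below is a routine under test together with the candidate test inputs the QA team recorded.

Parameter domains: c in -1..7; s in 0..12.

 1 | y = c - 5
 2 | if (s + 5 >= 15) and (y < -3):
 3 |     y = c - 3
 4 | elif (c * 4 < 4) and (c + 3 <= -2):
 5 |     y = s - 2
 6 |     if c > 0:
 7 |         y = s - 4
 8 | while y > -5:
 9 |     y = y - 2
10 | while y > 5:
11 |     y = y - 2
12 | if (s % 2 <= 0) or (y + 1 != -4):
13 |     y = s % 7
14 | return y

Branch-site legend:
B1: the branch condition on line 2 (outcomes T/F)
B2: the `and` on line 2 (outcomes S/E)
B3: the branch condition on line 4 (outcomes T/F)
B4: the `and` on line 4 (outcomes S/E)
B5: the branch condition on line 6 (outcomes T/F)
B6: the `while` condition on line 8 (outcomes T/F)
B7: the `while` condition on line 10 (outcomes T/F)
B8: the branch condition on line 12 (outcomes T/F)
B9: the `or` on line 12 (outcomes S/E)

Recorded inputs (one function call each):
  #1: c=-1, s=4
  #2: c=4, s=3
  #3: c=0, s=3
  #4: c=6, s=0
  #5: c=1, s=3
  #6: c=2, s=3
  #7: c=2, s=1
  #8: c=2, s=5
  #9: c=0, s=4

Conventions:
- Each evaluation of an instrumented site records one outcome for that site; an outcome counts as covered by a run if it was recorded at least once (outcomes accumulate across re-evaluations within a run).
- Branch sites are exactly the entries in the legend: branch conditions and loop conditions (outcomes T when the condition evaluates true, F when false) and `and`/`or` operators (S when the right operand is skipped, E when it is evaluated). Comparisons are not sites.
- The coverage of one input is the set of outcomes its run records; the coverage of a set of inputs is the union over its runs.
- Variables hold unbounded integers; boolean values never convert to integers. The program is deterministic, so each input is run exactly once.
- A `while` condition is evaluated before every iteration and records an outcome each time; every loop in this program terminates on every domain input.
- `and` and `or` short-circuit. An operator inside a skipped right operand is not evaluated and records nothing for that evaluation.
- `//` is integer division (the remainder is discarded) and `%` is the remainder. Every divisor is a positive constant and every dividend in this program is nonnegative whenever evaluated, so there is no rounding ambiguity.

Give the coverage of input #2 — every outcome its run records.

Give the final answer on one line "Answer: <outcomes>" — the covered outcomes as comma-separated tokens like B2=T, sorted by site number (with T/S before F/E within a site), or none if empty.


Running input #2 (c=4, s=3), event by event:
  B2->S, B1->F, B4->S, B3->F, B6->T, B6->T, B6->F, B7->F, B9->E, B8->F
distinct outcomes covered: B1=F, B2=S, B3=F, B4=S, B6=T, B6=F, B7=F, B8=F, B9=E
Answer: B1=F, B2=S, B3=F, B4=S, B6=T, B6=F, B7=F, B8=F, B9=E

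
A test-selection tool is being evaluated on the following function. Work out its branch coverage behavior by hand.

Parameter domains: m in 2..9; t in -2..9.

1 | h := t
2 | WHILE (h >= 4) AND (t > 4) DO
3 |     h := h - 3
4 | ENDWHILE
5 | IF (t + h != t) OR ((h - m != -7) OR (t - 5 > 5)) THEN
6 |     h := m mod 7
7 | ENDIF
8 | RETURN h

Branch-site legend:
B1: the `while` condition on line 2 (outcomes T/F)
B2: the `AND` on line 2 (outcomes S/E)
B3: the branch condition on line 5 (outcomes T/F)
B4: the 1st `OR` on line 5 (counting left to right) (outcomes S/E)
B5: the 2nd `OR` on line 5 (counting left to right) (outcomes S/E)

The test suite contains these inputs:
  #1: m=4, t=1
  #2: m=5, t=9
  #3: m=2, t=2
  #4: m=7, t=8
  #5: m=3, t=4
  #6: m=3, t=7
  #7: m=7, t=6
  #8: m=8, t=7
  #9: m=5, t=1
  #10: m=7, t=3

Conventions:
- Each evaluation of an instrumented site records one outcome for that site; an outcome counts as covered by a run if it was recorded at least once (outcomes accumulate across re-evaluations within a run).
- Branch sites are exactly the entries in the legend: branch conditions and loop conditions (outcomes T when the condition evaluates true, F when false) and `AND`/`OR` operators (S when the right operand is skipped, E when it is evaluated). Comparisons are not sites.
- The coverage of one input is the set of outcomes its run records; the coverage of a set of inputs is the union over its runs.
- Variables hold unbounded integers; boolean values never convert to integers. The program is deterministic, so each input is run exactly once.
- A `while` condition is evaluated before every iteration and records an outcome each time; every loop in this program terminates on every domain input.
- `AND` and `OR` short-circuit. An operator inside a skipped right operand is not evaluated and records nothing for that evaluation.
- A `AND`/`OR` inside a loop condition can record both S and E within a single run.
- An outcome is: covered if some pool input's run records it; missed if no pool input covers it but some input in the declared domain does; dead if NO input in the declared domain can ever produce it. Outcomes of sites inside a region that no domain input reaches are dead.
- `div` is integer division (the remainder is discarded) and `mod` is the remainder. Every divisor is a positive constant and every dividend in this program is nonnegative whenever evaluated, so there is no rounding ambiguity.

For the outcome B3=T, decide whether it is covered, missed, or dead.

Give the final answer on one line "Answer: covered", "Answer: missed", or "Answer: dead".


B3=T is recorded by pool input(s) 1, 2, 3, 4, 5, 6, 7, 8, 9, 10 -> covered
Answer: covered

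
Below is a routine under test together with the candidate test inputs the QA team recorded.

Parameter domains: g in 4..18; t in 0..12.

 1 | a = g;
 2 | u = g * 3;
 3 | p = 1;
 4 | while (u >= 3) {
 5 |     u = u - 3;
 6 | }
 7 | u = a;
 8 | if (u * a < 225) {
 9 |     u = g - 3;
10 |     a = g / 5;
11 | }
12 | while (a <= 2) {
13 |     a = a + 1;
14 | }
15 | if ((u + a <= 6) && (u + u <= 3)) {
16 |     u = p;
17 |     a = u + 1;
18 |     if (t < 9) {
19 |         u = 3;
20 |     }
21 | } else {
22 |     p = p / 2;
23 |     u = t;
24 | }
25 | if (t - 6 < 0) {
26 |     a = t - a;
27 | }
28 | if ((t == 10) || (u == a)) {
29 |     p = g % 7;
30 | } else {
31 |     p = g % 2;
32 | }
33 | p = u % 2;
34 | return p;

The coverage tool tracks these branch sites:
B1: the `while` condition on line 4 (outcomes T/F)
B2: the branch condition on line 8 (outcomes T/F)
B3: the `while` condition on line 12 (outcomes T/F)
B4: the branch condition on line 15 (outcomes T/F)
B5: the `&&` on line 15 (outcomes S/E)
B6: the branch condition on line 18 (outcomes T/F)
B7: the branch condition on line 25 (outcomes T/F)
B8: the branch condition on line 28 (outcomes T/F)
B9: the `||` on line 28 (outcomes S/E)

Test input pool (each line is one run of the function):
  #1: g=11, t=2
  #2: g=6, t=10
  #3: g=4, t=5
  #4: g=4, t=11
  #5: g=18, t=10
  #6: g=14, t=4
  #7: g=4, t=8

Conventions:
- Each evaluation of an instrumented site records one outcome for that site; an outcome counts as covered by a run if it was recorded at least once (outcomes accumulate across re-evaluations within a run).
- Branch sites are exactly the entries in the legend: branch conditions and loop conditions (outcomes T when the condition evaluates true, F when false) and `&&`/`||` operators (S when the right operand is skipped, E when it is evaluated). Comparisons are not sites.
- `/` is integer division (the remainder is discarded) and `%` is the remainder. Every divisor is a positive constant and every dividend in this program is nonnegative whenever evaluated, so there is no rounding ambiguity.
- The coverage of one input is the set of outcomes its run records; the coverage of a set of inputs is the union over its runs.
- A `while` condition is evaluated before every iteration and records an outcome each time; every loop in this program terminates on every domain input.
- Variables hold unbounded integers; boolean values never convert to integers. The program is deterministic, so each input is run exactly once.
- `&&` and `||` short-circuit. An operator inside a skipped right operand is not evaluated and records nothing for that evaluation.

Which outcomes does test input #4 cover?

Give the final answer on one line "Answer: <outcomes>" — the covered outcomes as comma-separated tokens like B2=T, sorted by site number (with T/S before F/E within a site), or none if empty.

Running input #4 (g=4, t=11), event by event:
  B1->T, B1->T, B1->T, B1->T, B1->F, B2->T, B3->T, B3->T, B3->T, B3->F
  B5->E, B4->T, B6->F, B7->F, B9->E, B8->F
collecting distinct outcomes: B1=T, B1=F, B2=T, B3=T, B3=F, B4=T, B5=E, B6=F, B7=F, B8=F, B9=E

Answer: B1=T, B1=F, B2=T, B3=T, B3=F, B4=T, B5=E, B6=F, B7=F, B8=F, B9=E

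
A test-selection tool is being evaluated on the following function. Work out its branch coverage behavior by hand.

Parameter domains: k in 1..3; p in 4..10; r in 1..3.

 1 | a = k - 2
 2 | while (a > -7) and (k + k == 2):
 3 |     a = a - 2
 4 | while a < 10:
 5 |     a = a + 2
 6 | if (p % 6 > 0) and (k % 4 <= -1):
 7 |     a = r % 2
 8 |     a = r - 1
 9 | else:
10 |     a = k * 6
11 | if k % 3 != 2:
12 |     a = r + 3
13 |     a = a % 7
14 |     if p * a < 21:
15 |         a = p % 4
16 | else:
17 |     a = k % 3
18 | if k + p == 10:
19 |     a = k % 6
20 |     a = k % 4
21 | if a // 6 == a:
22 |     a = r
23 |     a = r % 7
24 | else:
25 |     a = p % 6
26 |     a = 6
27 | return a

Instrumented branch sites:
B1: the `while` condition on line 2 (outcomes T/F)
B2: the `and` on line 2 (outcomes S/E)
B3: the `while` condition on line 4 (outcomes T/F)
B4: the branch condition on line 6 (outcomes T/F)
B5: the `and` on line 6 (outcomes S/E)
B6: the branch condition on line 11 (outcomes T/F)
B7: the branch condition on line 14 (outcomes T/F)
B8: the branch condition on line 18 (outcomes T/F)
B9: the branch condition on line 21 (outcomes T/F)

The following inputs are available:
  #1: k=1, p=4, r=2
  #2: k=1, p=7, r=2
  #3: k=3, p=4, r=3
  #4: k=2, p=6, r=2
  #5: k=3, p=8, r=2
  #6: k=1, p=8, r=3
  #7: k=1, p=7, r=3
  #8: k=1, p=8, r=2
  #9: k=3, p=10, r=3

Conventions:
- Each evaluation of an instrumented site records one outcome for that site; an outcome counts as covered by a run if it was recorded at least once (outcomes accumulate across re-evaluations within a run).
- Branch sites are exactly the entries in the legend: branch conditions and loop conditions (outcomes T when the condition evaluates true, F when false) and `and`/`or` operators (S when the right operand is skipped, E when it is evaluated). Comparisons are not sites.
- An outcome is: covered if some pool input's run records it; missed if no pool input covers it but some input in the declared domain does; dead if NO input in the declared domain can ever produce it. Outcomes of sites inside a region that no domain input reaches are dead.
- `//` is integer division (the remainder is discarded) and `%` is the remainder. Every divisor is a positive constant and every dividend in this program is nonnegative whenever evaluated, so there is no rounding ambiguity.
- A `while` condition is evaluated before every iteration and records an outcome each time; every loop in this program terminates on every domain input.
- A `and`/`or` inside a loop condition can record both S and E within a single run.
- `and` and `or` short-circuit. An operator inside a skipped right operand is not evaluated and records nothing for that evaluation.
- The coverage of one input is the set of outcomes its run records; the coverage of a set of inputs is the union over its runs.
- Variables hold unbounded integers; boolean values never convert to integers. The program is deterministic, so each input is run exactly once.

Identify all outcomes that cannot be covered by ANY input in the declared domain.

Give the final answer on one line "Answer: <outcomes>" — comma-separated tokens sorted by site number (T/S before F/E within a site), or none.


checking every outcome against all 63 domain inputs:
  B4=T: unreachable across the whole domain -> dead
  reachable outcomes have witnesses, e.g. B1=T (e.g. k=1, p=4, r=1), B1=F (e.g. k=1, p=4, r=1), B2=S (e.g. k=1, p=4, r=1), B2=E (e.g. k=1, p=4, r=1)
Answer: B4=T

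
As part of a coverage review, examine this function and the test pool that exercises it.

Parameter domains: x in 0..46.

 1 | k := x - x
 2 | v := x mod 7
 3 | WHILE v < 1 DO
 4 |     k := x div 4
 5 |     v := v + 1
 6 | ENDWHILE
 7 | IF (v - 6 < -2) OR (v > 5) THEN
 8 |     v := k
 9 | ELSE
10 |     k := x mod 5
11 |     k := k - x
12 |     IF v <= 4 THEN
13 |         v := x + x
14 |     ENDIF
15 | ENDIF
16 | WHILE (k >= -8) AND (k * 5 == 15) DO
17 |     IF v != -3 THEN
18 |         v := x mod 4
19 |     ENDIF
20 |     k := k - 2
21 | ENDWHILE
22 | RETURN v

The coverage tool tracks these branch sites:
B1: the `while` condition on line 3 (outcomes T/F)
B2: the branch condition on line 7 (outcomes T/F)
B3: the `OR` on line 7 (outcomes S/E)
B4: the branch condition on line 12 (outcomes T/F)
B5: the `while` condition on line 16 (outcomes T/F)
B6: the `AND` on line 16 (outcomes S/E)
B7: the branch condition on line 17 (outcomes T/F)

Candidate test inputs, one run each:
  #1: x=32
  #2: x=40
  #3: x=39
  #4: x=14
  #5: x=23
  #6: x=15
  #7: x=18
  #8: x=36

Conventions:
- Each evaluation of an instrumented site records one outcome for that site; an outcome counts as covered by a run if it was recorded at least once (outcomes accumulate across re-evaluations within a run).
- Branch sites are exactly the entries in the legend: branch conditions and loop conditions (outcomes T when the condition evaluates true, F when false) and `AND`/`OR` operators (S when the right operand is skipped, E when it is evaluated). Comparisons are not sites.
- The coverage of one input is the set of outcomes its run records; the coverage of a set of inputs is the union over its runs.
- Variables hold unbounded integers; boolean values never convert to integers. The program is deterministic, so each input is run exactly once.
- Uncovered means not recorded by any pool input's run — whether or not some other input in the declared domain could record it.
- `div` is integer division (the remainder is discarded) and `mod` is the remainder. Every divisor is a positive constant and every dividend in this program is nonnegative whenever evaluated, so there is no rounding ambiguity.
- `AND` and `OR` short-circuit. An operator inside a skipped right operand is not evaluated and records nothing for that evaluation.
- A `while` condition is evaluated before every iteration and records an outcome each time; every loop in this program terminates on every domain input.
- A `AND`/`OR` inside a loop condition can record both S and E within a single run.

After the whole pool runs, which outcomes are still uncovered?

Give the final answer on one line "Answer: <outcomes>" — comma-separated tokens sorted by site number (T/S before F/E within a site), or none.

input #1 (x=32): events B1->F, B3->E, B2->F, B4->T, B6->S, B5->F; covers B1=F, B2=F, B3=E, B4=T, B5=F, B6=S
input #2 (x=40): events B1->F, B3->E, B2->F, B4->F, B6->S, B5->F; covers B1=F, B2=F, B3=E, B4=F, B5=F, B6=S
input #3 (x=39): events B1->F, B3->E, B2->F, B4->T, B6->S, B5->F; covers B1=F, B2=F, B3=E, B4=T, B5=F, B6=S
input #4 (x=14): events B1->T, B1->F, B3->S, B2->T, B6->E, B5->T, B7->T, B6->E, B5->F; covers B1=T, B1=F, B2=T, B3=S, B5=T, B5=F, B6=E, B7=T
input #5 (x=23): events B1->F, B3->S, B2->T, B6->E, B5->F; covers B1=F, B2=T, B3=S, B5=F, B6=E
input #6 (x=15): events B1->F, B3->S, B2->T, B6->E, B5->F; covers B1=F, B2=T, B3=S, B5=F, B6=E
input #7 (x=18): events B1->F, B3->E, B2->F, B4->T, B6->S, B5->F; covers B1=F, B2=F, B3=E, B4=T, B5=F, B6=S
input #8 (x=36): events B1->F, B3->S, B2->T, B6->E, B5->F; covers B1=F, B2=T, B3=S, B5=F, B6=E
union over the pool: B1=T, B1=F, B2=T, B2=F, B3=S, B3=E, B4=T, B4=F, B5=T, B5=F, B6=S, B6=E, B7=T
uncovered (1 of 14): B7=F

Answer: B7=F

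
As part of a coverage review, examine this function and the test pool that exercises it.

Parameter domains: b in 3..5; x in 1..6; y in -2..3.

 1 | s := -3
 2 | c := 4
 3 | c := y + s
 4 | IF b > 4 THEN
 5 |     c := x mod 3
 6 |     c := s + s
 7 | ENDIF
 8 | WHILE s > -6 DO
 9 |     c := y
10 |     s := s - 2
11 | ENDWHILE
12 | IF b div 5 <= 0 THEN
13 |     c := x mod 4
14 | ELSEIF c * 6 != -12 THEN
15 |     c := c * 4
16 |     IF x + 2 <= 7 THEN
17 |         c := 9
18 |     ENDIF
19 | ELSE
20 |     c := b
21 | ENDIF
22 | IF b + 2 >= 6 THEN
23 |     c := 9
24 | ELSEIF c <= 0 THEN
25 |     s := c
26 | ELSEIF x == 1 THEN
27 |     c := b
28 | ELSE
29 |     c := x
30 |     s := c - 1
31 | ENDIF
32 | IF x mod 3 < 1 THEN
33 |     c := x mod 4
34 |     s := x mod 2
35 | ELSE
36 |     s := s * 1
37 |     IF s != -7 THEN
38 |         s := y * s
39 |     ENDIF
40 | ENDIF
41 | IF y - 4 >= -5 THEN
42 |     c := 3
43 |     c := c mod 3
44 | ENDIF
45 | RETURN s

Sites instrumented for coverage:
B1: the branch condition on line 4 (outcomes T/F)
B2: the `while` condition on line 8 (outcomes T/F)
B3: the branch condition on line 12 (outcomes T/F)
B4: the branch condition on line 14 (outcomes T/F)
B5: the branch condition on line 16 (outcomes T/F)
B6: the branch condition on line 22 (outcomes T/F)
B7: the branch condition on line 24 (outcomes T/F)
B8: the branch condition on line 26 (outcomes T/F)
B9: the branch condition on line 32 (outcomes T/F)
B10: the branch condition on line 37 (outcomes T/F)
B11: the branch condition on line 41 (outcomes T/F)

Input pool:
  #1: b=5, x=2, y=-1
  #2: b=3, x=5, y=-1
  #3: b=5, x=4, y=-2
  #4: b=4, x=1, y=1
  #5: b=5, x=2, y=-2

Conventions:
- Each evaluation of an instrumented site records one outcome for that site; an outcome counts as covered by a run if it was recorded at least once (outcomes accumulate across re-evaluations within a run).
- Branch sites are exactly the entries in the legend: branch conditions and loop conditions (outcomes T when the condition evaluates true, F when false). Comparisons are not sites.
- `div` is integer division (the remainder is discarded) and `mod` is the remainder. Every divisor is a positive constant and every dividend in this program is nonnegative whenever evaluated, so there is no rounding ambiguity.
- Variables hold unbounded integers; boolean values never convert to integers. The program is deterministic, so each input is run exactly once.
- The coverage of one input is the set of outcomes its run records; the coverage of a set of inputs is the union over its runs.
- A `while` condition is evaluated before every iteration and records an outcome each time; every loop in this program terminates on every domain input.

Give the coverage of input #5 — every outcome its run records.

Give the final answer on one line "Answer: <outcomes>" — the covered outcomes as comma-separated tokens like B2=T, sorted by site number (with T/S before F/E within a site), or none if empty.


Event log for input #5 (b=5, x=2, y=-2):
  B1->T, B2->T, B2->T, B2->F, B3->F, B4->F, B6->T, B9->F, B10->F, B11->F
deduplicating events, the covered set is: B1=T, B2=T, B2=F, B3=F, B4=F, B6=T, B9=F, B10=F, B11=F
Answer: B1=T, B2=T, B2=F, B3=F, B4=F, B6=T, B9=F, B10=F, B11=F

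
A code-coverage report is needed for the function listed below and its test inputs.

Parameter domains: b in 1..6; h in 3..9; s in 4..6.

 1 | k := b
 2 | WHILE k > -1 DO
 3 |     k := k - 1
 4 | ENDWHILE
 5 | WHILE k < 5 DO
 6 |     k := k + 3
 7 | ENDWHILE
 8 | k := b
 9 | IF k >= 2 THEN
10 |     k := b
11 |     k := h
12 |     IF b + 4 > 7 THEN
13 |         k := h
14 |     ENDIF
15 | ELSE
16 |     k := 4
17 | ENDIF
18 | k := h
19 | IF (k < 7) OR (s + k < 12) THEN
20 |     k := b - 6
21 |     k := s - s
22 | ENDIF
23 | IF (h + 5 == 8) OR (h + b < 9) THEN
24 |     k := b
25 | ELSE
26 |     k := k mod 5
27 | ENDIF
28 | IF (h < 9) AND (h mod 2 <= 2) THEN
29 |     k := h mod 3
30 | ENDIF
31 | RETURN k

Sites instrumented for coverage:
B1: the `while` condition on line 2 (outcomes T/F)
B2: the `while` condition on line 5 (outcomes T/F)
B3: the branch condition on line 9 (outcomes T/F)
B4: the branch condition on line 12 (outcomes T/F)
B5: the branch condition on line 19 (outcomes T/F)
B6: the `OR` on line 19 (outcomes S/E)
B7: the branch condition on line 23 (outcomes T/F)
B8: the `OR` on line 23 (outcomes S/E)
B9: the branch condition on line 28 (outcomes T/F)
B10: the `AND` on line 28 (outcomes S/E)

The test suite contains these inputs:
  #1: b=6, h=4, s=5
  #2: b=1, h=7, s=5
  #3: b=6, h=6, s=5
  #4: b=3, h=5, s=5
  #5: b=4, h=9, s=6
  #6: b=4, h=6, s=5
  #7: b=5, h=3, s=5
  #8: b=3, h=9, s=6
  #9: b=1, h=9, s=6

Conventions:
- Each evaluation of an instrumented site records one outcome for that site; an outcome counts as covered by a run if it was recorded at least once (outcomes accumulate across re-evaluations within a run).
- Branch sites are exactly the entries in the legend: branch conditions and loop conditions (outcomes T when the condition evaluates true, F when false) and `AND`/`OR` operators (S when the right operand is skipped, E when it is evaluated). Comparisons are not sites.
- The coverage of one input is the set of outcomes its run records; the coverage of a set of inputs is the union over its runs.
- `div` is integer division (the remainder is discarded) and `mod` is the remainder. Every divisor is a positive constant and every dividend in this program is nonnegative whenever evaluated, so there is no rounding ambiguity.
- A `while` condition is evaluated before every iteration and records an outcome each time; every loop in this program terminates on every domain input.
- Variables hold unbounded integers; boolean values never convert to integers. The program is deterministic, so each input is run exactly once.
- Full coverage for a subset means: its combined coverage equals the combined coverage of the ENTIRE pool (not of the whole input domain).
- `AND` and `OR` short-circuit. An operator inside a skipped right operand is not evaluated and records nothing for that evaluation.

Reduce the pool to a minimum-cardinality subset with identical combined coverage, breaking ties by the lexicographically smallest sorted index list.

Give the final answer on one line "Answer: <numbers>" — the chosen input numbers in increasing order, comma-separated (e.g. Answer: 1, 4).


input #1, b=6, h=4, s=5: outcomes B1=T, B1=F, B2=T, B2=F, B3=T, B4=T, B5=T, B6=S, B7=F, B8=E, B9=T, B10=E
input #2, b=1, h=7, s=5: outcomes B1=T, B1=F, B2=T, B2=F, B3=F, B5=F, B6=E, B7=T, B8=E, B9=T, B10=E
input #3, b=6, h=6, s=5: outcomes B1=T, B1=F, B2=T, B2=F, B3=T, B4=T, B5=T, B6=S, B7=F, B8=E, B9=T, B10=E
input #4, b=3, h=5, s=5: outcomes B1=T, B1=F, B2=T, B2=F, B3=T, B4=F, B5=T, B6=S, B7=T, B8=E, B9=T, B10=E
input #5, b=4, h=9, s=6: outcomes B1=T, B1=F, B2=T, B2=F, B3=T, B4=T, B5=F, B6=E, B7=F, B8=E, B9=F, B10=S
input #6, b=4, h=6, s=5: outcomes B1=T, B1=F, B2=T, B2=F, B3=T, B4=T, B5=T, B6=S, B7=F, B8=E, B9=T, B10=E
input #7, b=5, h=3, s=5: outcomes B1=T, B1=F, B2=T, B2=F, B3=T, B4=T, B5=T, B6=S, B7=T, B8=S, B9=T, B10=E
input #8, b=3, h=9, s=6: outcomes B1=T, B1=F, B2=T, B2=F, B3=T, B4=F, B5=F, B6=E, B7=F, B8=E, B9=F, B10=S
input #9, b=1, h=9, s=6: outcomes B1=T, B1=F, B2=T, B2=F, B3=F, B5=F, B6=E, B7=F, B8=E, B9=F, B10=S
the full pool covers 20 outcomes: B1=T, B1=F, B2=T, B2=F, B3=T, B3=F, B4=T, B4=F, B5=T, B5=F, B6=S, B6=E, B7=T, B7=F, B8=S, B8=E, B9=T, B9=F, B10=S, B10=E
checked all size-1 subsets: none covers 20 outcomes (max 12/20)
checked all size-2 subsets: none covers 20 outcomes (max 19/20)
the canonical winner is {2, 7, 8}: size 3, full 20-outcome coverage, earliest index list among size-3 covers
Answer: 2, 7, 8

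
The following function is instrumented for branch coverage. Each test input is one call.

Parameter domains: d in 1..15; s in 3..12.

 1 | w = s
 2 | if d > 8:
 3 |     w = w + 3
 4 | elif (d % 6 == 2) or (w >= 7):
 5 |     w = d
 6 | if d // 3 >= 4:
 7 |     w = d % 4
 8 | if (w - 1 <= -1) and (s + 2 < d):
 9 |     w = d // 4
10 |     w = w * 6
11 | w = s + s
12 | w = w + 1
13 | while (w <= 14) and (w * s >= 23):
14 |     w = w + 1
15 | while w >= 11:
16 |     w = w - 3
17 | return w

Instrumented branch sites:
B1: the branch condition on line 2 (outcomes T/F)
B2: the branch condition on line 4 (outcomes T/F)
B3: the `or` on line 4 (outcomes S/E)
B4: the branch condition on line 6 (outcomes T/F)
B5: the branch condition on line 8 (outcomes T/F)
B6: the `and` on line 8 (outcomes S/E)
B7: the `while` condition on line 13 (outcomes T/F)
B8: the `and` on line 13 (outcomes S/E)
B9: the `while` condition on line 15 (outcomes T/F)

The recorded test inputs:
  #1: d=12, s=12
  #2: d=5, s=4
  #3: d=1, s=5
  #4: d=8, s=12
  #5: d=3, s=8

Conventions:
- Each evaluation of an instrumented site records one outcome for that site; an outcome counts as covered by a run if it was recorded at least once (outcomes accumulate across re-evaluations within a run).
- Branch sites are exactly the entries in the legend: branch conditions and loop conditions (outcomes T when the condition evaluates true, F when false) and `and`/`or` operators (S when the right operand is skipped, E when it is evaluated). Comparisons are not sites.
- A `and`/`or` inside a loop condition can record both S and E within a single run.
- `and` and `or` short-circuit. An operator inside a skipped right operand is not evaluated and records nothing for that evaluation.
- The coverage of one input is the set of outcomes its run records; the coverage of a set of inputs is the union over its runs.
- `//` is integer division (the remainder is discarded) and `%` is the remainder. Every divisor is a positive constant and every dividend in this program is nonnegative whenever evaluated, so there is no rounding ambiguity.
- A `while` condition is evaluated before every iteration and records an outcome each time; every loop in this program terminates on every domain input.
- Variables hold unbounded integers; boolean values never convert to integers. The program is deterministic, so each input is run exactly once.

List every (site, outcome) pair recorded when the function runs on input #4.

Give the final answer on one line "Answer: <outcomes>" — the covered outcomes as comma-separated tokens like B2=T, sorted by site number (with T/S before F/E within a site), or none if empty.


Simulating input #4 (d=8, s=12) step by step:
  B1->F, B3->S, B2->T, B4->F, B6->S, B5->F, B8->S, B7->F, B9->T, B9->T
  B9->T, B9->T, B9->T, B9->F
distinct outcomes covered: B1=F, B2=T, B3=S, B4=F, B5=F, B6=S, B7=F, B8=S, B9=T, B9=F
Answer: B1=F, B2=T, B3=S, B4=F, B5=F, B6=S, B7=F, B8=S, B9=T, B9=F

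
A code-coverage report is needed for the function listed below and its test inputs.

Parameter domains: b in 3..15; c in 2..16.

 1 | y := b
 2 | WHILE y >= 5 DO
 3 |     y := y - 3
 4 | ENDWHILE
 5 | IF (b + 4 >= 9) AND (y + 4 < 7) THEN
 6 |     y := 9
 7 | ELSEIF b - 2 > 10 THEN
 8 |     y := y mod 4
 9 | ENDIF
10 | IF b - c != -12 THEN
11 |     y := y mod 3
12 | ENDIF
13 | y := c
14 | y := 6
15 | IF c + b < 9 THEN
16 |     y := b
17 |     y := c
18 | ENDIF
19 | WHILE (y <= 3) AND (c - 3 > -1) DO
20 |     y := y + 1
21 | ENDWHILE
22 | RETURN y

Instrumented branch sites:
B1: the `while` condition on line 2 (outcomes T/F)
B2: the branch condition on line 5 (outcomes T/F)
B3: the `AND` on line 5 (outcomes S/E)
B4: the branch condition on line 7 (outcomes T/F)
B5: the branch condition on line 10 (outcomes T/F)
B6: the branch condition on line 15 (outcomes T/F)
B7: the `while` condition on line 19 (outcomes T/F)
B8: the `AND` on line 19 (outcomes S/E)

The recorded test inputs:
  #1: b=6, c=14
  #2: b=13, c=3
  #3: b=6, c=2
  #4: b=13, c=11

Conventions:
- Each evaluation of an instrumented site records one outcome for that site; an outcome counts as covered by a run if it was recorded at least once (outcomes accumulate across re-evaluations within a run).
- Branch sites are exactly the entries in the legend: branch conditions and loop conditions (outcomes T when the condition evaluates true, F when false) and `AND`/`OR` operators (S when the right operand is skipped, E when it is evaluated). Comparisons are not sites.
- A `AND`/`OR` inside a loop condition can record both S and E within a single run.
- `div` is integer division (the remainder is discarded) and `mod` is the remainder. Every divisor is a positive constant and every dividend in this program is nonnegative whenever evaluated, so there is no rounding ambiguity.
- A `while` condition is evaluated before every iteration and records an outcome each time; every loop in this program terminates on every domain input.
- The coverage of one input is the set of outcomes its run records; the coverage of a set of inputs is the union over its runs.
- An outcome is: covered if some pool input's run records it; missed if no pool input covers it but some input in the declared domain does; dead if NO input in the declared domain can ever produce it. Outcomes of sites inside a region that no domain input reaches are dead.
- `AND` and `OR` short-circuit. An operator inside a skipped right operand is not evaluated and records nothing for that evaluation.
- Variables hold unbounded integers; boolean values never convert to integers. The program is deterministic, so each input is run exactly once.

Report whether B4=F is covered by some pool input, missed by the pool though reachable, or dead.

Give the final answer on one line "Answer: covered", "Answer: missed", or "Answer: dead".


B4=F is recorded by pool input(s) 1, 3 -> covered
Answer: covered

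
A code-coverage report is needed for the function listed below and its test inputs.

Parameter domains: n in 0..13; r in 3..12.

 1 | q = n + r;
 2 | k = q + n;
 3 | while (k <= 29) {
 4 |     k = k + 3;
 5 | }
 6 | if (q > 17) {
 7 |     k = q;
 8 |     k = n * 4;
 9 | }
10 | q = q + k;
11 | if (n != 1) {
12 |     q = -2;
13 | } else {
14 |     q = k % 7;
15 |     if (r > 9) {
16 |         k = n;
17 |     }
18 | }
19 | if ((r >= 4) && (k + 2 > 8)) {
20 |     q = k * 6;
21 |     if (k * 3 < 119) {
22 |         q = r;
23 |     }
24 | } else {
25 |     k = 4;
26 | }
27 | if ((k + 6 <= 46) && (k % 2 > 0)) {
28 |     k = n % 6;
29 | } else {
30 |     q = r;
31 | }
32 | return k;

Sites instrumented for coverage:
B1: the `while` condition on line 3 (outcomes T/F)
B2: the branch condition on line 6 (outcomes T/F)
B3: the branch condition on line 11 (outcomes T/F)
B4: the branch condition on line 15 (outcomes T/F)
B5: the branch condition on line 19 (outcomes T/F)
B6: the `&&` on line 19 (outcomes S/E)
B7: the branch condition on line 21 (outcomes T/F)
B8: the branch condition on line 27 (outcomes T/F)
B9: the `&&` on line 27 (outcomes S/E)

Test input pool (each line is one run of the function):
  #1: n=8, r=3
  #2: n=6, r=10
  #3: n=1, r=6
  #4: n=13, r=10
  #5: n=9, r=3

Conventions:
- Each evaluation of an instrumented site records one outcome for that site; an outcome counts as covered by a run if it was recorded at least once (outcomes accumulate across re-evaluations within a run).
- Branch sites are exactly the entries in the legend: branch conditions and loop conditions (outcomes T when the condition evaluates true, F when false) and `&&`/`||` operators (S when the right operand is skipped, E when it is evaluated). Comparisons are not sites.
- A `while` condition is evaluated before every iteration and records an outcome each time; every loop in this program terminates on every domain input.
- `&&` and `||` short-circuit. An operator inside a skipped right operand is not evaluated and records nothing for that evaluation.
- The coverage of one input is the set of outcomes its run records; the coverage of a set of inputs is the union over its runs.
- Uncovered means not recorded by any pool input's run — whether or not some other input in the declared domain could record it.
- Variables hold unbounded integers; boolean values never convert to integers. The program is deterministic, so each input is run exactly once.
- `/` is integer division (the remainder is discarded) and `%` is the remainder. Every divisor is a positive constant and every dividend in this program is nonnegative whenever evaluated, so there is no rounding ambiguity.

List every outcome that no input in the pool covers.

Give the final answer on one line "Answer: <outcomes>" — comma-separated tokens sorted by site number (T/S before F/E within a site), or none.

run #1 (n=8, r=3) runs B1->T, B1->T, B1->T, B1->T, B1->F, B2->F, B3->T, B6->S, B5->F, B9->E, B8->F; records B1=T, B1=F, B2=F, B3=T, B5=F, B6=S, B8=F, B9=E
run #2 (n=6, r=10) runs B1->T, B1->T, B1->T, B1->F, B2->F, B3->T, B6->E, B5->T, B7->T, B9->E, B8->T; records B1=T, B1=F, B2=F, B3=T, B5=T, B6=E, B7=T, B8=T, B9=E
run #3 (n=1, r=6) runs B1->T, B1->T, B1->T, B1->T, B1->T, B1->T, B1->T, B1->T, B1->F, B2->F, B3->F, B4->F, B6->E, B5->T, ...; records B1=T, B1=F, B2=F, B3=F, B4=F, B5=T, B6=E, B7=T, B8=F, B9=E
run #4 (n=13, r=10) runs B1->F, B2->T, B3->T, B6->E, B5->T, B7->F, B9->S, B8->F; records B1=F, B2=T, B3=T, B5=T, B6=E, B7=F, B8=F, B9=S
run #5 (n=9, r=3) runs B1->T, B1->T, B1->T, B1->F, B2->F, B3->T, B6->S, B5->F, B9->E, B8->F; records B1=T, B1=F, B2=F, B3=T, B5=F, B6=S, B8=F, B9=E
union over the pool: B1=T, B1=F, B2=T, B2=F, B3=T, B3=F, B4=F, B5=T, B5=F, B6=S, B6=E, B7=T, B7=F, B8=T, B8=F, B9=S, B9=E
uncovered (1 of 18): B4=T

Answer: B4=T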